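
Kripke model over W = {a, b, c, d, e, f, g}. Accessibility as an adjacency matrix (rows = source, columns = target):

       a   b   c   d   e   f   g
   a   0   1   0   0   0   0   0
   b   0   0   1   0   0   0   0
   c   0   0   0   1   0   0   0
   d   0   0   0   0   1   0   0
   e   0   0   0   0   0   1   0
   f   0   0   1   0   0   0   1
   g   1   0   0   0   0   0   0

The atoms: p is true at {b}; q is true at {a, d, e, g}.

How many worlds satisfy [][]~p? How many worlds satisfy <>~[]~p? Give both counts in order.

For [][]~p:
a: successors {b}; []~p there: b:T. ✓
b: successors {c}; []~p there: c:T. ✓
c: successors {d}; []~p there: d:T. ✓
d: successors {e}; []~p there: e:T. ✓
e: successors {f}; []~p there: f:T. ✓
f: successors {c, g}; []~p there: c:T, g:T. ✓
g: successors {a}; []~p there: a:F. ✗
— 6 worlds.
For <>~[]~p:
a: successors {b}; ~[]~p there: b:F. ✗
b: successors {c}; ~[]~p there: c:F. ✗
c: successors {d}; ~[]~p there: d:F. ✗
d: successors {e}; ~[]~p there: e:F. ✗
e: successors {f}; ~[]~p there: f:F. ✗
f: successors {c, g}; ~[]~p there: c:F, g:F. ✗
g: successors {a}; ~[]~p there: a:T. ✓
— 1 world.

6 and 1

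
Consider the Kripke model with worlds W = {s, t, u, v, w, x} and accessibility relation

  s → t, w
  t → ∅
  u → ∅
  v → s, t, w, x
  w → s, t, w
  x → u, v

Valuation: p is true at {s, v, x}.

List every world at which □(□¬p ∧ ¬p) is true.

{t, u}

s: successors {t, w}; □¬p ∧ ¬p there: t:T, w:F. ✗
t: no successors, so □(□¬p ∧ ¬p) holds vacuously. ✓
u: no successors, so □(□¬p ∧ ¬p) holds vacuously. ✓
v: successors {s, t, w, x}; □¬p ∧ ¬p there: s:F, t:T, w:F, x:F. ✗
w: successors {s, t, w}; □¬p ∧ ¬p there: s:F, t:T, w:F. ✗
x: successors {u, v}; □¬p ∧ ¬p there: u:T, v:F. ✗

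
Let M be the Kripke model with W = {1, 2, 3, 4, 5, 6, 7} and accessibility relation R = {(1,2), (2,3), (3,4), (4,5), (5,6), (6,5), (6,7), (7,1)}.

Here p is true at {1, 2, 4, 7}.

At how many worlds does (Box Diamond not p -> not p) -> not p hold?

5

1: Box Diamond not p -> not p is F, not p is F. ✓
2: Box Diamond not p -> not p is T, not p is F. ✗
3: Box Diamond not p -> not p is T, not p is T. ✓
4: Box Diamond not p -> not p is F, not p is F. ✓
5: Box Diamond not p -> not p is T, not p is T. ✓
6: Box Diamond not p -> not p is T, not p is T. ✓
7: Box Diamond not p -> not p is T, not p is F. ✗
Satisfying worlds: {1, 3, 4, 5, 6}.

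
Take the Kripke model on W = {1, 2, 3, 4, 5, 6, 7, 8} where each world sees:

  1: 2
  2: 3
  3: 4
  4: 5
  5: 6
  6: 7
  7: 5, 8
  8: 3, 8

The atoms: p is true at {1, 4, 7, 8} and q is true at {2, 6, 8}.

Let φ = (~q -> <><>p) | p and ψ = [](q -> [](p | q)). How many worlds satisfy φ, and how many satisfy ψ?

7 and 5

For (~q -> <><>p) | p:
1: ~q -> <><>p is F, p is T. ✓
2: ~q -> <><>p is T, p is F. ✓
3: ~q -> <><>p is F, p is F. ✗
4: ~q -> <><>p is F, p is T. ✓
5: ~q -> <><>p is T, p is F. ✓
6: ~q -> <><>p is T, p is F. ✓
7: ~q -> <><>p is T, p is T. ✓
8: ~q -> <><>p is T, p is T. ✓
— 7 worlds.
For [](q -> [](p | q)):
1: successors {2}; q -> [](p | q) there: 2:F. ✗
2: successors {3}; q -> [](p | q) there: 3:T. ✓
3: successors {4}; q -> [](p | q) there: 4:T. ✓
4: successors {5}; q -> [](p | q) there: 5:T. ✓
5: successors {6}; q -> [](p | q) there: 6:T. ✓
6: successors {7}; q -> [](p | q) there: 7:T. ✓
7: successors {5, 8}; q -> [](p | q) there: 5:T, 8:F. ✗
8: successors {3, 8}; q -> [](p | q) there: 3:T, 8:F. ✗
— 5 worlds.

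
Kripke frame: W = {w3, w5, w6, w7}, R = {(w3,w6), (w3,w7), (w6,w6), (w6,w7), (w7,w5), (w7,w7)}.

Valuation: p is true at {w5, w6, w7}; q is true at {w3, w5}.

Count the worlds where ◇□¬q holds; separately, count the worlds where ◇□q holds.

For ◇□¬q:
w3: successors {w6, w7}; □¬q there: w6:T, w7:F. ✓
w5: no successors, so ◇□¬q fails. ✗
w6: successors {w6, w7}; □¬q there: w6:T, w7:F. ✓
w7: successors {w5, w7}; □¬q there: w5:T, w7:F. ✓
— 3 worlds.
For ◇□q:
w3: successors {w6, w7}; □q there: w6:F, w7:F. ✗
w5: no successors, so ◇□q fails. ✗
w6: successors {w6, w7}; □q there: w6:F, w7:F. ✗
w7: successors {w5, w7}; □q there: w5:T, w7:F. ✓
— 1 world.

3 and 1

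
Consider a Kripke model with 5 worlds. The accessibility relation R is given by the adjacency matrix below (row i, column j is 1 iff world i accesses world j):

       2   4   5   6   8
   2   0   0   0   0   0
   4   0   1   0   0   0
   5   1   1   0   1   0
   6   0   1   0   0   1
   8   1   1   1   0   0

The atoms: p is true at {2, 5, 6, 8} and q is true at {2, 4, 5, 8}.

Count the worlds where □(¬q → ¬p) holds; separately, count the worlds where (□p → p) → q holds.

4 and 4

For □(¬q → ¬p):
2: no successors, so □(¬q → ¬p) holds vacuously. ✓
4: successors {4}; ¬q → ¬p there: 4:T. ✓
5: successors {2, 4, 6}; ¬q → ¬p there: 2:T, 4:T, 6:F. ✗
6: successors {4, 8}; ¬q → ¬p there: 4:T, 8:T. ✓
8: successors {2, 4, 5}; ¬q → ¬p there: 2:T, 4:T, 5:T. ✓
— 4 worlds.
For (□p → p) → q:
2: □p → p is T, q is T. ✓
4: □p → p is T, q is T. ✓
5: □p → p is T, q is T. ✓
6: □p → p is T, q is F. ✗
8: □p → p is T, q is T. ✓
— 4 worlds.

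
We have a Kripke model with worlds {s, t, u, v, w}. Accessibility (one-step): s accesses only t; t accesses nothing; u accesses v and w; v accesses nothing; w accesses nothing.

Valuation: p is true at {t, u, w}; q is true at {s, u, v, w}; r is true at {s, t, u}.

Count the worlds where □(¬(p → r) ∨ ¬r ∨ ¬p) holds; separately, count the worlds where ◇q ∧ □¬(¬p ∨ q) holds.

For □(¬(p → r) ∨ ¬r ∨ ¬p):
s: successors {t}; ¬(p → r) ∨ ¬r ∨ ¬p there: t:F. ✗
t: no successors, so □(¬(p → r) ∨ ¬r ∨ ¬p) holds vacuously. ✓
u: successors {v, w}; ¬(p → r) ∨ ¬r ∨ ¬p there: v:T, w:T. ✓
v: no successors, so □(¬(p → r) ∨ ¬r ∨ ¬p) holds vacuously. ✓
w: no successors, so □(¬(p → r) ∨ ¬r ∨ ¬p) holds vacuously. ✓
— 4 worlds.
For ◇q ∧ □¬(¬p ∨ q):
s: ◇q is F, □¬(¬p ∨ q) is T. ✗
t: ◇q is F, □¬(¬p ∨ q) is T. ✗
u: ◇q is T, □¬(¬p ∨ q) is F. ✗
v: ◇q is F, □¬(¬p ∨ q) is T. ✗
w: ◇q is F, □¬(¬p ∨ q) is T. ✗
— 0 worlds.

4 and 0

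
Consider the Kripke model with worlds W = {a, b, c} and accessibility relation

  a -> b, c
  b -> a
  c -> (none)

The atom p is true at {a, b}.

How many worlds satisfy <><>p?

2

a: successors {b, c}; <>p there: b:T, c:F. ✓
b: successors {a}; <>p there: a:T. ✓
c: no successors, so <><>p fails. ✗
Satisfying worlds: {a, b}.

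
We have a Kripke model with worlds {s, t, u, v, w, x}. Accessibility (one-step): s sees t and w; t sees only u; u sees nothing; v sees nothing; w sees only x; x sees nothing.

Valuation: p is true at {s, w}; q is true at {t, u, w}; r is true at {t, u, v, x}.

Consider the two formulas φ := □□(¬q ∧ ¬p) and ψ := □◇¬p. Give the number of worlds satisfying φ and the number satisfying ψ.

5 and 4

For □□(¬q ∧ ¬p):
s: successors {t, w}; □(¬q ∧ ¬p) there: t:F, w:T. ✗
t: successors {u}; □(¬q ∧ ¬p) there: u:T. ✓
u: no successors, so □□(¬q ∧ ¬p) holds vacuously. ✓
v: no successors, so □□(¬q ∧ ¬p) holds vacuously. ✓
w: successors {x}; □(¬q ∧ ¬p) there: x:T. ✓
x: no successors, so □□(¬q ∧ ¬p) holds vacuously. ✓
— 5 worlds.
For □◇¬p:
s: successors {t, w}; ◇¬p there: t:T, w:T. ✓
t: successors {u}; ◇¬p there: u:F. ✗
u: no successors, so □◇¬p holds vacuously. ✓
v: no successors, so □◇¬p holds vacuously. ✓
w: successors {x}; ◇¬p there: x:F. ✗
x: no successors, so □◇¬p holds vacuously. ✓
— 4 worlds.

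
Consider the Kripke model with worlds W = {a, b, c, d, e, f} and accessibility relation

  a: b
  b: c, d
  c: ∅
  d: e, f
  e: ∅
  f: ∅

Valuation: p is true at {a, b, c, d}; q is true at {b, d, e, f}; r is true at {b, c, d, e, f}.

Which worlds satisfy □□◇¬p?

{c, d, e, f}

a: successors {b}; □◇¬p there: b:F. ✗
b: successors {c, d}; □◇¬p there: c:T, d:F. ✗
c: no successors, so □□◇¬p holds vacuously. ✓
d: successors {e, f}; □◇¬p there: e:T, f:T. ✓
e: no successors, so □□◇¬p holds vacuously. ✓
f: no successors, so □□◇¬p holds vacuously. ✓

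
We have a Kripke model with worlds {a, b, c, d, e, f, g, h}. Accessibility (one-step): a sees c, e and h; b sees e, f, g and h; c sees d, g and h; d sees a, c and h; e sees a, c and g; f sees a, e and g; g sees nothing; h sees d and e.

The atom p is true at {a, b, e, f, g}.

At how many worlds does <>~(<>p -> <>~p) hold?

1

a: successors {c, e, h}; ~(<>p -> <>~p) there: c:F, e:F, h:F. ✗
b: successors {e, f, g, h}; ~(<>p -> <>~p) there: e:F, f:T, g:F, h:F. ✓
c: successors {d, g, h}; ~(<>p -> <>~p) there: d:F, g:F, h:F. ✗
d: successors {a, c, h}; ~(<>p -> <>~p) there: a:F, c:F, h:F. ✗
e: successors {a, c, g}; ~(<>p -> <>~p) there: a:F, c:F, g:F. ✗
f: successors {a, e, g}; ~(<>p -> <>~p) there: a:F, e:F, g:F. ✗
g: no successors, so <>~(<>p -> <>~p) fails. ✗
h: successors {d, e}; ~(<>p -> <>~p) there: d:F, e:F. ✗
Satisfying worlds: {b}.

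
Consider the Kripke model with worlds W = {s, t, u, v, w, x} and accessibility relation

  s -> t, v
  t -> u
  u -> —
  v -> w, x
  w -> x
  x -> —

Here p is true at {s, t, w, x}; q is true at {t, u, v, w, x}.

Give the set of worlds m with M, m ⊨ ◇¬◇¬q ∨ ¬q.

s: ◇¬◇¬q is T, ¬q is T. ✓
t: ◇¬◇¬q is T, ¬q is F. ✓
u: ◇¬◇¬q is F, ¬q is F. ✗
v: ◇¬◇¬q is T, ¬q is F. ✓
w: ◇¬◇¬q is T, ¬q is F. ✓
x: ◇¬◇¬q is F, ¬q is F. ✗

{s, t, v, w}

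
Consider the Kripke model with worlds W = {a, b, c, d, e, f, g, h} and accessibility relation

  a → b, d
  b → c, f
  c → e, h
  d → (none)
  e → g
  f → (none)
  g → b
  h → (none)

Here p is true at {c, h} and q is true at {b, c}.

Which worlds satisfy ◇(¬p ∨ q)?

a: successors {b, d}; ¬p ∨ q there: b:T, d:T. ✓
b: successors {c, f}; ¬p ∨ q there: c:T, f:T. ✓
c: successors {e, h}; ¬p ∨ q there: e:T, h:F. ✓
d: no successors, so ◇(¬p ∨ q) fails. ✗
e: successors {g}; ¬p ∨ q there: g:T. ✓
f: no successors, so ◇(¬p ∨ q) fails. ✗
g: successors {b}; ¬p ∨ q there: b:T. ✓
h: no successors, so ◇(¬p ∨ q) fails. ✗

{a, b, c, e, g}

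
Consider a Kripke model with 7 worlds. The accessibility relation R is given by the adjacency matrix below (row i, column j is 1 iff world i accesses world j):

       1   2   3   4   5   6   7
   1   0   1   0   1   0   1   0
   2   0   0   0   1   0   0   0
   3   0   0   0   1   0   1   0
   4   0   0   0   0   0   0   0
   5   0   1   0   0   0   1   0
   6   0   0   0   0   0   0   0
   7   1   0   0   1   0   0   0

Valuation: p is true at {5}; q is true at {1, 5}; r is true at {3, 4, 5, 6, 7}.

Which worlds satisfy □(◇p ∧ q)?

1: successors {2, 4, 6}; ◇p ∧ q there: 2:F, 4:F, 6:F. ✗
2: successors {4}; ◇p ∧ q there: 4:F. ✗
3: successors {4, 6}; ◇p ∧ q there: 4:F, 6:F. ✗
4: no successors, so □(◇p ∧ q) holds vacuously. ✓
5: successors {2, 6}; ◇p ∧ q there: 2:F, 6:F. ✗
6: no successors, so □(◇p ∧ q) holds vacuously. ✓
7: successors {1, 4}; ◇p ∧ q there: 1:F, 4:F. ✗

{4, 6}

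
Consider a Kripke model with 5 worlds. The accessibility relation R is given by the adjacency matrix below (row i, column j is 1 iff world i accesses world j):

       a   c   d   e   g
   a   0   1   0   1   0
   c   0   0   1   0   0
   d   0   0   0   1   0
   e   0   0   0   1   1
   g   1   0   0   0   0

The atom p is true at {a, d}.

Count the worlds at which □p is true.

2

a: successors {c, e}; p there: c:F, e:F. ✗
c: successors {d}; p there: d:T. ✓
d: successors {e}; p there: e:F. ✗
e: successors {e, g}; p there: e:F, g:F. ✗
g: successors {a}; p there: a:T. ✓
Satisfying worlds: {c, g}.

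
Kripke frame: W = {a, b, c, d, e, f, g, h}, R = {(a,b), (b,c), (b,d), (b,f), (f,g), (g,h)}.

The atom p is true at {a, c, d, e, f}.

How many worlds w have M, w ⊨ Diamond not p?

a: successors {b}; not p there: b:T. ✓
b: successors {c, d, f}; not p there: c:F, d:F, f:F. ✗
c: no successors, so Diamond not p fails. ✗
d: no successors, so Diamond not p fails. ✗
e: no successors, so Diamond not p fails. ✗
f: successors {g}; not p there: g:T. ✓
g: successors {h}; not p there: h:T. ✓
h: no successors, so Diamond not p fails. ✗
Satisfying worlds: {a, f, g}.

3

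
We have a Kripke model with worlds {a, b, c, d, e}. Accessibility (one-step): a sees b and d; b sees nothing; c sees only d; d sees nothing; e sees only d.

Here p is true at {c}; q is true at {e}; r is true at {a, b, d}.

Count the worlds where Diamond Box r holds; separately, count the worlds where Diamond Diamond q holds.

3 and 0

For Diamond Box r:
a: successors {b, d}; Box r there: b:T, d:T. ✓
b: no successors, so Diamond Box r fails. ✗
c: successors {d}; Box r there: d:T. ✓
d: no successors, so Diamond Box r fails. ✗
e: successors {d}; Box r there: d:T. ✓
— 3 worlds.
For Diamond Diamond q:
a: successors {b, d}; Diamond q there: b:F, d:F. ✗
b: no successors, so Diamond Diamond q fails. ✗
c: successors {d}; Diamond q there: d:F. ✗
d: no successors, so Diamond Diamond q fails. ✗
e: successors {d}; Diamond q there: d:F. ✗
— 0 worlds.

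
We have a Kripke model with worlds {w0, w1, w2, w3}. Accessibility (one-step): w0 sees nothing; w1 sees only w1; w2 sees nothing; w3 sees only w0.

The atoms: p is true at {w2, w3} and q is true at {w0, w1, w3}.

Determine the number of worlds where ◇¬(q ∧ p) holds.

w0: no successors, so ◇¬(q ∧ p) fails. ✗
w1: successors {w1}; ¬(q ∧ p) there: w1:T. ✓
w2: no successors, so ◇¬(q ∧ p) fails. ✗
w3: successors {w0}; ¬(q ∧ p) there: w0:T. ✓
Satisfying worlds: {w1, w3}.

2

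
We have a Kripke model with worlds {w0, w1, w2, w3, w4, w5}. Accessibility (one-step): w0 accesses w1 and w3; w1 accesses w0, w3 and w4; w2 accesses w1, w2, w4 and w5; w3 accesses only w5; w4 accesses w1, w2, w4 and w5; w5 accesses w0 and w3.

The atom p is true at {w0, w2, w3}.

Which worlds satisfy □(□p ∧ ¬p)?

w0: successors {w1, w3}; □p ∧ ¬p there: w1:F, w3:F. ✗
w1: successors {w0, w3, w4}; □p ∧ ¬p there: w0:F, w3:F, w4:F. ✗
w2: successors {w1, w2, w4, w5}; □p ∧ ¬p there: w1:F, w2:F, w4:F, w5:T. ✗
w3: successors {w5}; □p ∧ ¬p there: w5:T. ✓
w4: successors {w1, w2, w4, w5}; □p ∧ ¬p there: w1:F, w2:F, w4:F, w5:T. ✗
w5: successors {w0, w3}; □p ∧ ¬p there: w0:F, w3:F. ✗

{w3}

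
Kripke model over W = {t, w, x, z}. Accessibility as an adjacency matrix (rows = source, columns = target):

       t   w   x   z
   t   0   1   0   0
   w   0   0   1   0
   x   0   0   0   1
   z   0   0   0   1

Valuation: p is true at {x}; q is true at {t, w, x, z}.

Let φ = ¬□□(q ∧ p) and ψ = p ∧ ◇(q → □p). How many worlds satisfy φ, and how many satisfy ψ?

3 and 0

For ¬□□(q ∧ p):
t: □□(q ∧ p) is T. ✗
w: □□(q ∧ p) is F. ✓
x: □□(q ∧ p) is F. ✓
z: □□(q ∧ p) is F. ✓
— 3 worlds.
For p ∧ ◇(q → □p):
t: p is F, ◇(q → □p) is T. ✗
w: p is F, ◇(q → □p) is F. ✗
x: p is T, ◇(q → □p) is F. ✗
z: p is F, ◇(q → □p) is F. ✗
— 0 worlds.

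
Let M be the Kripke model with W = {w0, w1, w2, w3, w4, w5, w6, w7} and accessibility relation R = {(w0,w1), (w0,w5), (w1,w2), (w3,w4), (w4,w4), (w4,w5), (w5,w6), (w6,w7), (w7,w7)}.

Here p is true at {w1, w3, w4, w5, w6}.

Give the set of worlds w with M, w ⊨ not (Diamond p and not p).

w0: Diamond p and not p is T. ✗
w1: Diamond p and not p is F. ✓
w2: Diamond p and not p is F. ✓
w3: Diamond p and not p is F. ✓
w4: Diamond p and not p is F. ✓
w5: Diamond p and not p is F. ✓
w6: Diamond p and not p is F. ✓
w7: Diamond p and not p is F. ✓

{w1, w2, w3, w4, w5, w6, w7}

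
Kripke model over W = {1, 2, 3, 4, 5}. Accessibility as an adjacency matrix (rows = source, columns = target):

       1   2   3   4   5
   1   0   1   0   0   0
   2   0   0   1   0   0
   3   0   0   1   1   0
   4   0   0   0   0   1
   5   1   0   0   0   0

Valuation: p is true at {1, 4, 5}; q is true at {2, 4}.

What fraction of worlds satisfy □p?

1: successors {2}; p there: 2:F. ✗
2: successors {3}; p there: 3:F. ✗
3: successors {3, 4}; p there: 3:F, 4:T. ✗
4: successors {5}; p there: 5:T. ✓
5: successors {1}; p there: 1:T. ✓
That's 2 of 5 worlds, so 2/5.

2/5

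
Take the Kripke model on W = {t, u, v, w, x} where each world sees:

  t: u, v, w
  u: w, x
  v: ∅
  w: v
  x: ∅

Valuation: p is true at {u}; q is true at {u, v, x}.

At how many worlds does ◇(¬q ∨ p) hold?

t: successors {u, v, w}; ¬q ∨ p there: u:T, v:F, w:T. ✓
u: successors {w, x}; ¬q ∨ p there: w:T, x:F. ✓
v: no successors, so ◇(¬q ∨ p) fails. ✗
w: successors {v}; ¬q ∨ p there: v:F. ✗
x: no successors, so ◇(¬q ∨ p) fails. ✗
Satisfying worlds: {t, u}.

2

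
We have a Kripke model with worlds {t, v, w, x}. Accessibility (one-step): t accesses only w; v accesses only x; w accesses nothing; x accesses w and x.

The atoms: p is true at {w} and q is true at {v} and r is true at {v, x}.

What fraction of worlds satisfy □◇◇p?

t: successors {w}; ◇◇p there: w:F. ✗
v: successors {x}; ◇◇p there: x:T. ✓
w: no successors, so □◇◇p holds vacuously. ✓
x: successors {w, x}; ◇◇p there: w:F, x:T. ✗
That's 2 of 4 worlds, so 2/4 = 1/2.

1/2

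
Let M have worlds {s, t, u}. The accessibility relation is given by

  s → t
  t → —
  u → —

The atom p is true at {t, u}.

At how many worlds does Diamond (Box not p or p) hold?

s: successors {t}; Box not p or p there: t:T. ✓
t: no successors, so Diamond (Box not p or p) fails. ✗
u: no successors, so Diamond (Box not p or p) fails. ✗
Satisfying worlds: {s}.

1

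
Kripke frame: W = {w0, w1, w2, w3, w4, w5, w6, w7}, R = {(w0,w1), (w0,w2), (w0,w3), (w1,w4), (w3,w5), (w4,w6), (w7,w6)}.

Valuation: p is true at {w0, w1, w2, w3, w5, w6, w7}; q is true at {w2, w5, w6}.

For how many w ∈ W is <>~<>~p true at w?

w0: successors {w1, w2, w3}; ~<>~p there: w1:F, w2:T, w3:T. ✓
w1: successors {w4}; ~<>~p there: w4:T. ✓
w2: no successors, so <>~<>~p fails. ✗
w3: successors {w5}; ~<>~p there: w5:T. ✓
w4: successors {w6}; ~<>~p there: w6:T. ✓
w5: no successors, so <>~<>~p fails. ✗
w6: no successors, so <>~<>~p fails. ✗
w7: successors {w6}; ~<>~p there: w6:T. ✓
Satisfying worlds: {w0, w1, w3, w4, w7}.

5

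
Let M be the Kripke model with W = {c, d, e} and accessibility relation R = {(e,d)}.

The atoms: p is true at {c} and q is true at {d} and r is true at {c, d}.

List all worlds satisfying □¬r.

{c, d}

c: no successors, so □¬r holds vacuously. ✓
d: no successors, so □¬r holds vacuously. ✓
e: successors {d}; ¬r there: d:F. ✗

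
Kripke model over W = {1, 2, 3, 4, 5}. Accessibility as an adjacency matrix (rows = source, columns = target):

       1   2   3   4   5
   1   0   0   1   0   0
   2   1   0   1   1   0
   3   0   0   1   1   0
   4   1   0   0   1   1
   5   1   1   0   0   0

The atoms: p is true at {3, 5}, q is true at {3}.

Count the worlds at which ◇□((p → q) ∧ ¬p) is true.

1: successors {3}; □((p → q) ∧ ¬p) there: 3:F. ✗
2: successors {1, 3, 4}; □((p → q) ∧ ¬p) there: 1:F, 3:F, 4:F. ✗
3: successors {3, 4}; □((p → q) ∧ ¬p) there: 3:F, 4:F. ✗
4: successors {1, 4, 5}; □((p → q) ∧ ¬p) there: 1:F, 4:F, 5:T. ✓
5: successors {1, 2}; □((p → q) ∧ ¬p) there: 1:F, 2:F. ✗
Satisfying worlds: {4}.

1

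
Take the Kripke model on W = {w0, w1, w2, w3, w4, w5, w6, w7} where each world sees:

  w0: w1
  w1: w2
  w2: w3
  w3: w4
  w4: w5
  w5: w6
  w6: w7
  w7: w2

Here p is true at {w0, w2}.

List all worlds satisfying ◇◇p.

w0: successors {w1}; ◇p there: w1:T. ✓
w1: successors {w2}; ◇p there: w2:F. ✗
w2: successors {w3}; ◇p there: w3:F. ✗
w3: successors {w4}; ◇p there: w4:F. ✗
w4: successors {w5}; ◇p there: w5:F. ✗
w5: successors {w6}; ◇p there: w6:F. ✗
w6: successors {w7}; ◇p there: w7:T. ✓
w7: successors {w2}; ◇p there: w2:F. ✗

{w0, w6}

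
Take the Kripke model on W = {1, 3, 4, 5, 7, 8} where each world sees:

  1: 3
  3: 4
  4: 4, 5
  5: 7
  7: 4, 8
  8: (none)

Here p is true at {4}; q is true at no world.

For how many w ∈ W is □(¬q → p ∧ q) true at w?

1

1: successors {3}; ¬q → p ∧ q there: 3:F. ✗
3: successors {4}; ¬q → p ∧ q there: 4:F. ✗
4: successors {4, 5}; ¬q → p ∧ q there: 4:F, 5:F. ✗
5: successors {7}; ¬q → p ∧ q there: 7:F. ✗
7: successors {4, 8}; ¬q → p ∧ q there: 4:F, 8:F. ✗
8: no successors, so □(¬q → p ∧ q) holds vacuously. ✓
Satisfying worlds: {8}.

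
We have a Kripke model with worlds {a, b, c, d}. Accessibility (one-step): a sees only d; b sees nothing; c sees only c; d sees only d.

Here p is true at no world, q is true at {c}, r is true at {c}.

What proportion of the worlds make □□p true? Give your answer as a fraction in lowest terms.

a: successors {d}; □p there: d:F. ✗
b: no successors, so □□p holds vacuously. ✓
c: successors {c}; □p there: c:F. ✗
d: successors {d}; □p there: d:F. ✗
That's 1 of 4 worlds, so 1/4.

1/4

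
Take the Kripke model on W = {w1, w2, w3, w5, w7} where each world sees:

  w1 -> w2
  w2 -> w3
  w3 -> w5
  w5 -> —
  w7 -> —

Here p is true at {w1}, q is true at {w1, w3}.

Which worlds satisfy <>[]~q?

{w2, w3}

w1: successors {w2}; []~q there: w2:F. ✗
w2: successors {w3}; []~q there: w3:T. ✓
w3: successors {w5}; []~q there: w5:T. ✓
w5: no successors, so <>[]~q fails. ✗
w7: no successors, so <>[]~q fails. ✗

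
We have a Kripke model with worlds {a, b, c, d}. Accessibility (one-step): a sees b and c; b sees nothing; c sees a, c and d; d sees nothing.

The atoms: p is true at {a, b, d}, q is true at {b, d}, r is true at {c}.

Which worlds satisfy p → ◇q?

{a, c}

a: p is T, ◇q is T. ✓
b: p is T, ◇q is F. ✗
c: p is F, ◇q is T. ✓
d: p is T, ◇q is F. ✗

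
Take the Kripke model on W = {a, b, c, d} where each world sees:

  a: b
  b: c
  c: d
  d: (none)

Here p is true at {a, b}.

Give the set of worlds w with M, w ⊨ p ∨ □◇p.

a: p is T, □◇p is F. ✓
b: p is T, □◇p is F. ✓
c: p is F, □◇p is F. ✗
d: p is F, □◇p is T. ✓

{a, b, d}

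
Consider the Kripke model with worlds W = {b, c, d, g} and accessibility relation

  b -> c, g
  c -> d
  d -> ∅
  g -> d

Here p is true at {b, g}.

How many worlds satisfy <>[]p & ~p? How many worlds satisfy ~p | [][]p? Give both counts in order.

For <>[]p & ~p:
b: <>[]p is F, ~p is F. ✗
c: <>[]p is T, ~p is T. ✓
d: <>[]p is F, ~p is T. ✗
g: <>[]p is T, ~p is F. ✗
— 1 world.
For ~p | [][]p:
b: ~p is F, [][]p is F. ✗
c: ~p is T, [][]p is T. ✓
d: ~p is T, [][]p is T. ✓
g: ~p is F, [][]p is T. ✓
— 3 worlds.

1 and 3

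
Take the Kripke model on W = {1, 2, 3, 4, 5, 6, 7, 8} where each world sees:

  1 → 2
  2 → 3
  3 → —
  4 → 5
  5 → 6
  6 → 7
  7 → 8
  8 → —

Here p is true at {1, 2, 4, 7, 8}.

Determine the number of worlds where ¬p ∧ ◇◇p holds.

2

1: ¬p is F, ◇◇p is F. ✗
2: ¬p is F, ◇◇p is F. ✗
3: ¬p is T, ◇◇p is F. ✗
4: ¬p is F, ◇◇p is F. ✗
5: ¬p is T, ◇◇p is T. ✓
6: ¬p is T, ◇◇p is T. ✓
7: ¬p is F, ◇◇p is F. ✗
8: ¬p is F, ◇◇p is F. ✗
Satisfying worlds: {5, 6}.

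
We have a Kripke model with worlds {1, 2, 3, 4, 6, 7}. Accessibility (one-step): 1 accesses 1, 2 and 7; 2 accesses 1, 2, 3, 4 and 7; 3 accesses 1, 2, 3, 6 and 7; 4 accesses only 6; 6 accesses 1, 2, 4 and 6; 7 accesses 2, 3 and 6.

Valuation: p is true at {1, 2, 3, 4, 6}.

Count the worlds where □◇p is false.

1: successors {1, 2, 7}; ◇p there: 1:T, 2:T, 7:T. ✓
2: successors {1, 2, 3, 4, 7}; ◇p there: 1:T, 2:T, 3:T, 4:T, 7:T. ✓
3: successors {1, 2, 3, 6, 7}; ◇p there: 1:T, 2:T, 3:T, 6:T, 7:T. ✓
4: successors {6}; ◇p there: 6:T. ✓
6: successors {1, 2, 4, 6}; ◇p there: 1:T, 2:T, 4:T, 6:T. ✓
7: successors {2, 3, 6}; ◇p there: 2:T, 3:T, 6:T. ✓
Satisfying worlds: {1, 2, 3, 4, 6, 7}.
So □◇p fails at the other 0 worlds.

0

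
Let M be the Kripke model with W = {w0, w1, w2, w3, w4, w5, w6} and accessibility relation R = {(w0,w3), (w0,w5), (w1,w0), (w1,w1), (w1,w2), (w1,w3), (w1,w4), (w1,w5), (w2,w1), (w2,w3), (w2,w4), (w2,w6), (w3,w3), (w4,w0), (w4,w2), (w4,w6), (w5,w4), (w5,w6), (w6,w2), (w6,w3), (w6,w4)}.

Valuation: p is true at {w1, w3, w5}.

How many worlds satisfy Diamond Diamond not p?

6

w0: successors {w3, w5}; Diamond not p there: w3:F, w5:T. ✓
w1: successors {w0, w1, w2, w3, w4, w5}; Diamond not p there: w0:F, w1:T, w2:T, w3:F, w4:T, w5:T. ✓
w2: successors {w1, w3, w4, w6}; Diamond not p there: w1:T, w3:F, w4:T, w6:T. ✓
w3: successors {w3}; Diamond not p there: w3:F. ✗
w4: successors {w0, w2, w6}; Diamond not p there: w0:F, w2:T, w6:T. ✓
w5: successors {w4, w6}; Diamond not p there: w4:T, w6:T. ✓
w6: successors {w2, w3, w4}; Diamond not p there: w2:T, w3:F, w4:T. ✓
Satisfying worlds: {w0, w1, w2, w4, w5, w6}.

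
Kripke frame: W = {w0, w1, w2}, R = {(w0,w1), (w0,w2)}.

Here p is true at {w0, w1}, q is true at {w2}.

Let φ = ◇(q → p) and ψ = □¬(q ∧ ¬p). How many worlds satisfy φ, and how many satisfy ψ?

For ◇(q → p):
w0: successors {w1, w2}; q → p there: w1:T, w2:F. ✓
w1: no successors, so ◇(q → p) fails. ✗
w2: no successors, so ◇(q → p) fails. ✗
— 1 world.
For □¬(q ∧ ¬p):
w0: successors {w1, w2}; ¬(q ∧ ¬p) there: w1:T, w2:F. ✗
w1: no successors, so □¬(q ∧ ¬p) holds vacuously. ✓
w2: no successors, so □¬(q ∧ ¬p) holds vacuously. ✓
— 2 worlds.

1 and 2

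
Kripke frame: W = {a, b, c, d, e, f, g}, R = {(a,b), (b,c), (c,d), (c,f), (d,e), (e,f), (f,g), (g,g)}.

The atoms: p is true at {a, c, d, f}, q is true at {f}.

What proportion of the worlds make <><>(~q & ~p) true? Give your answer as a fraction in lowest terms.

4/7

a: successors {b}; <>(~q & ~p) there: b:F. ✗
b: successors {c}; <>(~q & ~p) there: c:F. ✗
c: successors {d, f}; <>(~q & ~p) there: d:T, f:T. ✓
d: successors {e}; <>(~q & ~p) there: e:F. ✗
e: successors {f}; <>(~q & ~p) there: f:T. ✓
f: successors {g}; <>(~q & ~p) there: g:T. ✓
g: successors {g}; <>(~q & ~p) there: g:T. ✓
That's 4 of 7 worlds, so 4/7.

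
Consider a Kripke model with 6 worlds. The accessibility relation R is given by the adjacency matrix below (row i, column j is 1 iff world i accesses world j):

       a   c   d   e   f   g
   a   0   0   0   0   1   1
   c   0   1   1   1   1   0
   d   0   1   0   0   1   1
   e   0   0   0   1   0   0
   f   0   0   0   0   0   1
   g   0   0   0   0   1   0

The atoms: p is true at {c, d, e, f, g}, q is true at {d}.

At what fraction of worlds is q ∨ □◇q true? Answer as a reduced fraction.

1/6

a: q is F, □◇q is F. ✗
c: q is F, □◇q is F. ✗
d: q is T, □◇q is F. ✓
e: q is F, □◇q is F. ✗
f: q is F, □◇q is F. ✗
g: q is F, □◇q is F. ✗
That's 1 of 6 worlds, so 1/6.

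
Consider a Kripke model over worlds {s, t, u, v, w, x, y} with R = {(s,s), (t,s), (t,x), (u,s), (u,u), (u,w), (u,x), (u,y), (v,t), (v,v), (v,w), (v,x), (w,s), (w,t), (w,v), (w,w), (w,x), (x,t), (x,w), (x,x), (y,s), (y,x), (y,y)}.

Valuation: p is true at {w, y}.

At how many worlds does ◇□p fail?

s: successors {s}; □p there: s:F. ✗
t: successors {s, x}; □p there: s:F, x:F. ✗
u: successors {s, u, w, x, y}; □p there: s:F, u:F, w:F, x:F, y:F. ✗
v: successors {t, v, w, x}; □p there: t:F, v:F, w:F, x:F. ✗
w: successors {s, t, v, w, x}; □p there: s:F, t:F, v:F, w:F, x:F. ✗
x: successors {t, w, x}; □p there: t:F, w:F, x:F. ✗
y: successors {s, x, y}; □p there: s:F, x:F, y:F. ✗
Satisfying worlds: ∅.
So ◇□p fails at the other 7 worlds.

7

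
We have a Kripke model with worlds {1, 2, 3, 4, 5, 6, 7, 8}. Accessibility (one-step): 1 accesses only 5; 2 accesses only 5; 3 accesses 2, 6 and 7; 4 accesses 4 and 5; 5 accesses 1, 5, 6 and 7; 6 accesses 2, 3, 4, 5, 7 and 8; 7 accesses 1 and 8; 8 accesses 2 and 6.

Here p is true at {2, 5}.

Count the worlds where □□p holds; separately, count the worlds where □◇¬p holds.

For □□p:
1: successors {5}; □p there: 5:F. ✗
2: successors {5}; □p there: 5:F. ✗
3: successors {2, 6, 7}; □p there: 2:T, 6:F, 7:F. ✗
4: successors {4, 5}; □p there: 4:F, 5:F. ✗
5: successors {1, 5, 6, 7}; □p there: 1:T, 5:F, 6:F, 7:F. ✗
6: successors {2, 3, 4, 5, 7, 8}; □p there: 2:T, 3:F, 4:F, 5:F, 7:F, 8:F. ✗
7: successors {1, 8}; □p there: 1:T, 8:F. ✗
8: successors {2, 6}; □p there: 2:T, 6:F. ✗
— 0 worlds.
For □◇¬p:
1: successors {5}; ◇¬p there: 5:T. ✓
2: successors {5}; ◇¬p there: 5:T. ✓
3: successors {2, 6, 7}; ◇¬p there: 2:F, 6:T, 7:T. ✗
4: successors {4, 5}; ◇¬p there: 4:T, 5:T. ✓
5: successors {1, 5, 6, 7}; ◇¬p there: 1:F, 5:T, 6:T, 7:T. ✗
6: successors {2, 3, 4, 5, 7, 8}; ◇¬p there: 2:F, 3:T, 4:T, 5:T, 7:T, 8:T. ✗
7: successors {1, 8}; ◇¬p there: 1:F, 8:T. ✗
8: successors {2, 6}; ◇¬p there: 2:F, 6:T. ✗
— 3 worlds.

0 and 3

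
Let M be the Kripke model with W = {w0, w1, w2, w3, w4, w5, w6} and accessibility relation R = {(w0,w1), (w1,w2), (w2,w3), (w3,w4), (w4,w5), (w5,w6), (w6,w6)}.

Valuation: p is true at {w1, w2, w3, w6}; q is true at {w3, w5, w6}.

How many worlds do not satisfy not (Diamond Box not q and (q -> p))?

2

w0: Diamond Box not q and (q -> p) is T. ✗
w1: Diamond Box not q and (q -> p) is F. ✓
w2: Diamond Box not q and (q -> p) is T. ✗
w3: Diamond Box not q and (q -> p) is F. ✓
w4: Diamond Box not q and (q -> p) is F. ✓
w5: Diamond Box not q and (q -> p) is F. ✓
w6: Diamond Box not q and (q -> p) is F. ✓
Satisfying worlds: {w1, w3, w4, w5, w6}.
So not (Diamond Box not q and (q -> p)) fails at the other 2 worlds.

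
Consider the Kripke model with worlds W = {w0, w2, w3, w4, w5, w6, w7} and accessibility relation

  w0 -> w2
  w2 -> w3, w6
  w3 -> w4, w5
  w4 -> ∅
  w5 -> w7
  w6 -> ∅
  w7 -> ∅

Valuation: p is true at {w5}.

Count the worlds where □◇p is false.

4

w0: successors {w2}; ◇p there: w2:F. ✗
w2: successors {w3, w6}; ◇p there: w3:T, w6:F. ✗
w3: successors {w4, w5}; ◇p there: w4:F, w5:F. ✗
w4: no successors, so □◇p holds vacuously. ✓
w5: successors {w7}; ◇p there: w7:F. ✗
w6: no successors, so □◇p holds vacuously. ✓
w7: no successors, so □◇p holds vacuously. ✓
Satisfying worlds: {w4, w6, w7}.
So □◇p fails at the other 4 worlds.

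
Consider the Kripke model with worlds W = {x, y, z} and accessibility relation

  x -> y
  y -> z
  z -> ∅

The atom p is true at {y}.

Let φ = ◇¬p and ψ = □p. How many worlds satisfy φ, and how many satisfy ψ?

For ◇¬p:
x: successors {y}; ¬p there: y:F. ✗
y: successors {z}; ¬p there: z:T. ✓
z: no successors, so ◇¬p fails. ✗
— 1 world.
For □p:
x: successors {y}; p there: y:T. ✓
y: successors {z}; p there: z:F. ✗
z: no successors, so □p holds vacuously. ✓
— 2 worlds.

1 and 2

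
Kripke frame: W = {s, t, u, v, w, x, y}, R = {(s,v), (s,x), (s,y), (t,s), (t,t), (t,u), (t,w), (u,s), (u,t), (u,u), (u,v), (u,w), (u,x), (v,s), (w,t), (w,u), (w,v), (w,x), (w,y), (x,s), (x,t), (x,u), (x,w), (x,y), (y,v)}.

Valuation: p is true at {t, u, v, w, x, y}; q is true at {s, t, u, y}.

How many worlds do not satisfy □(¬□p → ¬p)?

6

s: successors {v, x, y}; ¬□p → ¬p there: v:F, x:F, y:T. ✗
t: successors {s, t, u, w}; ¬□p → ¬p there: s:T, t:F, u:F, w:T. ✗
u: successors {s, t, u, v, w, x}; ¬□p → ¬p there: s:T, t:F, u:F, v:F, w:T, x:F. ✗
v: successors {s}; ¬□p → ¬p there: s:T. ✓
w: successors {t, u, v, x, y}; ¬□p → ¬p there: t:F, u:F, v:F, x:F, y:T. ✗
x: successors {s, t, u, w, y}; ¬□p → ¬p there: s:T, t:F, u:F, w:T, y:T. ✗
y: successors {v}; ¬□p → ¬p there: v:F. ✗
Satisfying worlds: {v}.
So □(¬□p → ¬p) fails at the other 6 worlds.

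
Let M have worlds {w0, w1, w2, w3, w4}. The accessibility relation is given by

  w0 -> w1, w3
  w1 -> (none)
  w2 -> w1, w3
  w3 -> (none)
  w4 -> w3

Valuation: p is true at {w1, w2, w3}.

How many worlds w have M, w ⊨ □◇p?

2

w0: successors {w1, w3}; ◇p there: w1:F, w3:F. ✗
w1: no successors, so □◇p holds vacuously. ✓
w2: successors {w1, w3}; ◇p there: w1:F, w3:F. ✗
w3: no successors, so □◇p holds vacuously. ✓
w4: successors {w3}; ◇p there: w3:F. ✗
Satisfying worlds: {w1, w3}.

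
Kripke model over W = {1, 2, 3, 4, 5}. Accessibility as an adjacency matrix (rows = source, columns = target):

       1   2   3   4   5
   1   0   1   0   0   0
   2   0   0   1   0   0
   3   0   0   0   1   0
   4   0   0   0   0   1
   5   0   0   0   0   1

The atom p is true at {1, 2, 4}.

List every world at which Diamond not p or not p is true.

1: Diamond not p is F, not p is F. ✗
2: Diamond not p is T, not p is F. ✓
3: Diamond not p is F, not p is T. ✓
4: Diamond not p is T, not p is F. ✓
5: Diamond not p is T, not p is T. ✓

{2, 3, 4, 5}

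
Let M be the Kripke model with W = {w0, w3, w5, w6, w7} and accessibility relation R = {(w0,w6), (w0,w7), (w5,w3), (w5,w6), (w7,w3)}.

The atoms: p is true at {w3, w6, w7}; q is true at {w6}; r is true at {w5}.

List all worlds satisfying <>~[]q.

{w0}

w0: successors {w6, w7}; ~[]q there: w6:F, w7:T. ✓
w3: no successors, so <>~[]q fails. ✗
w5: successors {w3, w6}; ~[]q there: w3:F, w6:F. ✗
w6: no successors, so <>~[]q fails. ✗
w7: successors {w3}; ~[]q there: w3:F. ✗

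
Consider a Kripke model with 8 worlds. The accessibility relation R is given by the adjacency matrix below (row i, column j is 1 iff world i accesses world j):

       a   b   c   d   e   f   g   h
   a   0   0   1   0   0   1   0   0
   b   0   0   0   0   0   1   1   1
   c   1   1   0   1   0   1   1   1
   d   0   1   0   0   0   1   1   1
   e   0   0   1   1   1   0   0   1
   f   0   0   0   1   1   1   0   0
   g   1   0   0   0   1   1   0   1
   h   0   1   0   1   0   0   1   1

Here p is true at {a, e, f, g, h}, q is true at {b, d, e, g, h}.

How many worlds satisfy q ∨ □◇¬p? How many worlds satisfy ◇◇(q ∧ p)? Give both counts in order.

7 and 8

For q ∨ □◇¬p:
a: q is F, □◇¬p is T. ✓
b: q is T, □◇¬p is F. ✓
c: q is F, □◇¬p is F. ✗
d: q is T, □◇¬p is F. ✓
e: q is T, □◇¬p is T. ✓
f: q is F, □◇¬p is T. ✓
g: q is T, □◇¬p is T. ✓
h: q is T, □◇¬p is F. ✓
— 7 worlds.
For ◇◇(q ∧ p):
a: successors {c, f}; ◇(q ∧ p) there: c:T, f:T. ✓
b: successors {f, g, h}; ◇(q ∧ p) there: f:T, g:T, h:T. ✓
c: successors {a, b, d, f, g, h}; ◇(q ∧ p) there: a:F, b:T, d:T, f:T, g:T, h:T. ✓
d: successors {b, f, g, h}; ◇(q ∧ p) there: b:T, f:T, g:T, h:T. ✓
e: successors {c, d, e, h}; ◇(q ∧ p) there: c:T, d:T, e:T, h:T. ✓
f: successors {d, e, f}; ◇(q ∧ p) there: d:T, e:T, f:T. ✓
g: successors {a, e, f, h}; ◇(q ∧ p) there: a:F, e:T, f:T, h:T. ✓
h: successors {b, d, g, h}; ◇(q ∧ p) there: b:T, d:T, g:T, h:T. ✓
— 8 worlds.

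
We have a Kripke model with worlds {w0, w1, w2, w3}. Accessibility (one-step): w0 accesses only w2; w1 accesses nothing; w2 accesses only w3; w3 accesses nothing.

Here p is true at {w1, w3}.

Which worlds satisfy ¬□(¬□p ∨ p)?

w0: □(¬□p ∨ p) is F. ✓
w1: □(¬□p ∨ p) is T. ✗
w2: □(¬□p ∨ p) is T. ✗
w3: □(¬□p ∨ p) is T. ✗

{w0}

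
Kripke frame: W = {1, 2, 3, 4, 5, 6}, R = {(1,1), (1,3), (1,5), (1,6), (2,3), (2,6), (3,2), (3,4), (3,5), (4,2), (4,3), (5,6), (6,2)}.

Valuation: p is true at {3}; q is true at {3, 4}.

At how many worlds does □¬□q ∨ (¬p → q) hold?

6

1: □¬□q is T, ¬p → q is F. ✓
2: □¬□q is T, ¬p → q is F. ✓
3: □¬□q is T, ¬p → q is T. ✓
4: □¬□q is T, ¬p → q is T. ✓
5: □¬□q is T, ¬p → q is F. ✓
6: □¬□q is T, ¬p → q is F. ✓
Satisfying worlds: {1, 2, 3, 4, 5, 6}.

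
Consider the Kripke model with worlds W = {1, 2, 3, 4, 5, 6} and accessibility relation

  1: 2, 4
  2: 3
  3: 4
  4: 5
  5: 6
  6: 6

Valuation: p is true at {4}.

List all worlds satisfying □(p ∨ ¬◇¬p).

{2, 3}

1: successors {2, 4}; p ∨ ¬◇¬p there: 2:F, 4:T. ✗
2: successors {3}; p ∨ ¬◇¬p there: 3:T. ✓
3: successors {4}; p ∨ ¬◇¬p there: 4:T. ✓
4: successors {5}; p ∨ ¬◇¬p there: 5:F. ✗
5: successors {6}; p ∨ ¬◇¬p there: 6:F. ✗
6: successors {6}; p ∨ ¬◇¬p there: 6:F. ✗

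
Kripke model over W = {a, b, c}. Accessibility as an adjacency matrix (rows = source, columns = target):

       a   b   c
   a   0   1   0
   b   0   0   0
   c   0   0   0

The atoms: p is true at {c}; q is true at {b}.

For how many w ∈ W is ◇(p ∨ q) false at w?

2

a: successors {b}; p ∨ q there: b:T. ✓
b: no successors, so ◇(p ∨ q) fails. ✗
c: no successors, so ◇(p ∨ q) fails. ✗
Satisfying worlds: {a}.
So ◇(p ∨ q) fails at the other 2 worlds.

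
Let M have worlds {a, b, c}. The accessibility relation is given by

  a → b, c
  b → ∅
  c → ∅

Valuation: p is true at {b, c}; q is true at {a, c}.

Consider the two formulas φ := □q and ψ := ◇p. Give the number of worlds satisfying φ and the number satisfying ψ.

2 and 1

For □q:
a: successors {b, c}; q there: b:F, c:T. ✗
b: no successors, so □q holds vacuously. ✓
c: no successors, so □q holds vacuously. ✓
— 2 worlds.
For ◇p:
a: successors {b, c}; p there: b:T, c:T. ✓
b: no successors, so ◇p fails. ✗
c: no successors, so ◇p fails. ✗
— 1 world.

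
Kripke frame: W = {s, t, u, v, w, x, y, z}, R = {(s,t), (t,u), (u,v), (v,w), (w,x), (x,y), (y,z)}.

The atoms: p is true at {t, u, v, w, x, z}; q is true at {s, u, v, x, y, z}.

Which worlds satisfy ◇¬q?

{s, v}

s: successors {t}; ¬q there: t:T. ✓
t: successors {u}; ¬q there: u:F. ✗
u: successors {v}; ¬q there: v:F. ✗
v: successors {w}; ¬q there: w:T. ✓
w: successors {x}; ¬q there: x:F. ✗
x: successors {y}; ¬q there: y:F. ✗
y: successors {z}; ¬q there: z:F. ✗
z: no successors, so ◇¬q fails. ✗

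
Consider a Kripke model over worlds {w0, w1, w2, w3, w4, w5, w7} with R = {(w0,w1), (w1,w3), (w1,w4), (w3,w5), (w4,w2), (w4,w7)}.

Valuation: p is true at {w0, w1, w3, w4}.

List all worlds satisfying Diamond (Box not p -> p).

w0: successors {w1}; Box not p -> p there: w1:T. ✓
w1: successors {w3, w4}; Box not p -> p there: w3:T, w4:T. ✓
w2: no successors, so Diamond (Box not p -> p) fails. ✗
w3: successors {w5}; Box not p -> p there: w5:F. ✗
w4: successors {w2, w7}; Box not p -> p there: w2:F, w7:F. ✗
w5: no successors, so Diamond (Box not p -> p) fails. ✗
w7: no successors, so Diamond (Box not p -> p) fails. ✗

{w0, w1}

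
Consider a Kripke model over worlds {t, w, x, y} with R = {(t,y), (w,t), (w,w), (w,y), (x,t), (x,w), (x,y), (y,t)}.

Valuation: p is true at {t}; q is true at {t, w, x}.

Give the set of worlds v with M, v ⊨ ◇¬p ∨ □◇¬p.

{t, w, x, y}

t: ◇¬p is T, □◇¬p is F. ✓
w: ◇¬p is T, □◇¬p is F. ✓
x: ◇¬p is T, □◇¬p is F. ✓
y: ◇¬p is F, □◇¬p is T. ✓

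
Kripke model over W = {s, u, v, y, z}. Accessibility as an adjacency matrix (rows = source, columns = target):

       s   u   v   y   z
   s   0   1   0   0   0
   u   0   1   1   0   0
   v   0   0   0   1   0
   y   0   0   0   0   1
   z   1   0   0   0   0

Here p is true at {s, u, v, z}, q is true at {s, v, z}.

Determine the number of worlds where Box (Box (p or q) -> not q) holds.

s: successors {u}; Box (p or q) -> not q there: u:T. ✓
u: successors {u, v}; Box (p or q) -> not q there: u:T, v:T. ✓
v: successors {y}; Box (p or q) -> not q there: y:T. ✓
y: successors {z}; Box (p or q) -> not q there: z:F. ✗
z: successors {s}; Box (p or q) -> not q there: s:F. ✗
Satisfying worlds: {s, u, v}.

3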